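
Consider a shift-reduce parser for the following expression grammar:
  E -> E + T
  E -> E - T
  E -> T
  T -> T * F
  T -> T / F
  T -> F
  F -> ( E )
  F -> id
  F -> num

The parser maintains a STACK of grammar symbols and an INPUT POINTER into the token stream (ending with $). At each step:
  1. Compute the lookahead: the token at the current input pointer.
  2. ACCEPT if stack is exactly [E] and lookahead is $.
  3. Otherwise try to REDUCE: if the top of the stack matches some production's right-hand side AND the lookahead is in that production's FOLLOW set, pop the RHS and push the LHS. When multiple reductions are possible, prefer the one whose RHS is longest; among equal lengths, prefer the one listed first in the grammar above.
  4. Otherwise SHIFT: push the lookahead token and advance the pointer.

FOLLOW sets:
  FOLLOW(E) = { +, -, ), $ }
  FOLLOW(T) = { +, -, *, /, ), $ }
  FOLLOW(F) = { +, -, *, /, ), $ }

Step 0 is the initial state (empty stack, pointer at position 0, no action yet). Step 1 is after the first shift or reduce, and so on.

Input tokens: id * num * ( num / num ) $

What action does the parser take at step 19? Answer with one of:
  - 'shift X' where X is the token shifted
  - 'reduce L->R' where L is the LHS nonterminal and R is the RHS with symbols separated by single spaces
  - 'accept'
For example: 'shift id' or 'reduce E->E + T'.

Step 1: shift id. Stack=[id] ptr=1 lookahead=* remaining=[* num * ( num / num ) $]
Step 2: reduce F->id. Stack=[F] ptr=1 lookahead=* remaining=[* num * ( num / num ) $]
Step 3: reduce T->F. Stack=[T] ptr=1 lookahead=* remaining=[* num * ( num / num ) $]
Step 4: shift *. Stack=[T *] ptr=2 lookahead=num remaining=[num * ( num / num ) $]
Step 5: shift num. Stack=[T * num] ptr=3 lookahead=* remaining=[* ( num / num ) $]
Step 6: reduce F->num. Stack=[T * F] ptr=3 lookahead=* remaining=[* ( num / num ) $]
Step 7: reduce T->T * F. Stack=[T] ptr=3 lookahead=* remaining=[* ( num / num ) $]
Step 8: shift *. Stack=[T *] ptr=4 lookahead=( remaining=[( num / num ) $]
Step 9: shift (. Stack=[T * (] ptr=5 lookahead=num remaining=[num / num ) $]
Step 10: shift num. Stack=[T * ( num] ptr=6 lookahead=/ remaining=[/ num ) $]
Step 11: reduce F->num. Stack=[T * ( F] ptr=6 lookahead=/ remaining=[/ num ) $]
Step 12: reduce T->F. Stack=[T * ( T] ptr=6 lookahead=/ remaining=[/ num ) $]
Step 13: shift /. Stack=[T * ( T /] ptr=7 lookahead=num remaining=[num ) $]
Step 14: shift num. Stack=[T * ( T / num] ptr=8 lookahead=) remaining=[) $]
Step 15: reduce F->num. Stack=[T * ( T / F] ptr=8 lookahead=) remaining=[) $]
Step 16: reduce T->T / F. Stack=[T * ( T] ptr=8 lookahead=) remaining=[) $]
Step 17: reduce E->T. Stack=[T * ( E] ptr=8 lookahead=) remaining=[) $]
Step 18: shift ). Stack=[T * ( E )] ptr=9 lookahead=$ remaining=[$]
Step 19: reduce F->( E ). Stack=[T * F] ptr=9 lookahead=$ remaining=[$]

Answer: reduce F->( E )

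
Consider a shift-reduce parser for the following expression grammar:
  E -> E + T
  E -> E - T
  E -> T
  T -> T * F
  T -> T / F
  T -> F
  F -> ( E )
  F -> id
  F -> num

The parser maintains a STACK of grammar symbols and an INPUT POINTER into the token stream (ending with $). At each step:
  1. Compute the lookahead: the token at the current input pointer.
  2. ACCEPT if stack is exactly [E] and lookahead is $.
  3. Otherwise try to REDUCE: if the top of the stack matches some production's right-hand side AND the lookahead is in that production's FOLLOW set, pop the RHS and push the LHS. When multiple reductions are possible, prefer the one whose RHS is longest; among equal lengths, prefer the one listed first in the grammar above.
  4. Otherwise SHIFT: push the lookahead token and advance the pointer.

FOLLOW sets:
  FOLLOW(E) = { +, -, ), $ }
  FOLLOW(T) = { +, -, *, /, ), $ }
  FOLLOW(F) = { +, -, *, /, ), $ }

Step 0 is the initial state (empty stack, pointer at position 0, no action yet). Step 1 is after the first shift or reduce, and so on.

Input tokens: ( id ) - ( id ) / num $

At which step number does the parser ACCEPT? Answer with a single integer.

Step 1: shift (. Stack=[(] ptr=1 lookahead=id remaining=[id ) - ( id ) / num $]
Step 2: shift id. Stack=[( id] ptr=2 lookahead=) remaining=[) - ( id ) / num $]
Step 3: reduce F->id. Stack=[( F] ptr=2 lookahead=) remaining=[) - ( id ) / num $]
Step 4: reduce T->F. Stack=[( T] ptr=2 lookahead=) remaining=[) - ( id ) / num $]
Step 5: reduce E->T. Stack=[( E] ptr=2 lookahead=) remaining=[) - ( id ) / num $]
Step 6: shift ). Stack=[( E )] ptr=3 lookahead=- remaining=[- ( id ) / num $]
Step 7: reduce F->( E ). Stack=[F] ptr=3 lookahead=- remaining=[- ( id ) / num $]
Step 8: reduce T->F. Stack=[T] ptr=3 lookahead=- remaining=[- ( id ) / num $]
Step 9: reduce E->T. Stack=[E] ptr=3 lookahead=- remaining=[- ( id ) / num $]
Step 10: shift -. Stack=[E -] ptr=4 lookahead=( remaining=[( id ) / num $]
Step 11: shift (. Stack=[E - (] ptr=5 lookahead=id remaining=[id ) / num $]
Step 12: shift id. Stack=[E - ( id] ptr=6 lookahead=) remaining=[) / num $]
Step 13: reduce F->id. Stack=[E - ( F] ptr=6 lookahead=) remaining=[) / num $]
Step 14: reduce T->F. Stack=[E - ( T] ptr=6 lookahead=) remaining=[) / num $]
Step 15: reduce E->T. Stack=[E - ( E] ptr=6 lookahead=) remaining=[) / num $]
Step 16: shift ). Stack=[E - ( E )] ptr=7 lookahead=/ remaining=[/ num $]
Step 17: reduce F->( E ). Stack=[E - F] ptr=7 lookahead=/ remaining=[/ num $]
Step 18: reduce T->F. Stack=[E - T] ptr=7 lookahead=/ remaining=[/ num $]
Step 19: shift /. Stack=[E - T /] ptr=8 lookahead=num remaining=[num $]
Step 20: shift num. Stack=[E - T / num] ptr=9 lookahead=$ remaining=[$]
Step 21: reduce F->num. Stack=[E - T / F] ptr=9 lookahead=$ remaining=[$]
Step 22: reduce T->T / F. Stack=[E - T] ptr=9 lookahead=$ remaining=[$]
Step 23: reduce E->E - T. Stack=[E] ptr=9 lookahead=$ remaining=[$]
Step 24: accept. Stack=[E] ptr=9 lookahead=$ remaining=[$]

Answer: 24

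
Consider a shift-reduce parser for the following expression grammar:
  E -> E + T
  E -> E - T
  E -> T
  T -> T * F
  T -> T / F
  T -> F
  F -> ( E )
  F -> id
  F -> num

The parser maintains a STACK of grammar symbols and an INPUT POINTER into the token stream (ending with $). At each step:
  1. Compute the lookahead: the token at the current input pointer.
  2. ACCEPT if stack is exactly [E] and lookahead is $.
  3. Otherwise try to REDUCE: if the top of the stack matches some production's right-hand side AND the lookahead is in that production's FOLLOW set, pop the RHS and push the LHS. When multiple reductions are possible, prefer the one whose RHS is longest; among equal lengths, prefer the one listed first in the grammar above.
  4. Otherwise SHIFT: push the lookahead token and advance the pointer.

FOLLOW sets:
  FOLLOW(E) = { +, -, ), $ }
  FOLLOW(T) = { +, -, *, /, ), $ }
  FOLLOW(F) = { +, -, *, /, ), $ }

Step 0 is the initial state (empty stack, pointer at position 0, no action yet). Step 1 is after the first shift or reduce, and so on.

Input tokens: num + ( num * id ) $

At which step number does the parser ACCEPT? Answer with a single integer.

Answer: 19

Derivation:
Step 1: shift num. Stack=[num] ptr=1 lookahead=+ remaining=[+ ( num * id ) $]
Step 2: reduce F->num. Stack=[F] ptr=1 lookahead=+ remaining=[+ ( num * id ) $]
Step 3: reduce T->F. Stack=[T] ptr=1 lookahead=+ remaining=[+ ( num * id ) $]
Step 4: reduce E->T. Stack=[E] ptr=1 lookahead=+ remaining=[+ ( num * id ) $]
Step 5: shift +. Stack=[E +] ptr=2 lookahead=( remaining=[( num * id ) $]
Step 6: shift (. Stack=[E + (] ptr=3 lookahead=num remaining=[num * id ) $]
Step 7: shift num. Stack=[E + ( num] ptr=4 lookahead=* remaining=[* id ) $]
Step 8: reduce F->num. Stack=[E + ( F] ptr=4 lookahead=* remaining=[* id ) $]
Step 9: reduce T->F. Stack=[E + ( T] ptr=4 lookahead=* remaining=[* id ) $]
Step 10: shift *. Stack=[E + ( T *] ptr=5 lookahead=id remaining=[id ) $]
Step 11: shift id. Stack=[E + ( T * id] ptr=6 lookahead=) remaining=[) $]
Step 12: reduce F->id. Stack=[E + ( T * F] ptr=6 lookahead=) remaining=[) $]
Step 13: reduce T->T * F. Stack=[E + ( T] ptr=6 lookahead=) remaining=[) $]
Step 14: reduce E->T. Stack=[E + ( E] ptr=6 lookahead=) remaining=[) $]
Step 15: shift ). Stack=[E + ( E )] ptr=7 lookahead=$ remaining=[$]
Step 16: reduce F->( E ). Stack=[E + F] ptr=7 lookahead=$ remaining=[$]
Step 17: reduce T->F. Stack=[E + T] ptr=7 lookahead=$ remaining=[$]
Step 18: reduce E->E + T. Stack=[E] ptr=7 lookahead=$ remaining=[$]
Step 19: accept. Stack=[E] ptr=7 lookahead=$ remaining=[$]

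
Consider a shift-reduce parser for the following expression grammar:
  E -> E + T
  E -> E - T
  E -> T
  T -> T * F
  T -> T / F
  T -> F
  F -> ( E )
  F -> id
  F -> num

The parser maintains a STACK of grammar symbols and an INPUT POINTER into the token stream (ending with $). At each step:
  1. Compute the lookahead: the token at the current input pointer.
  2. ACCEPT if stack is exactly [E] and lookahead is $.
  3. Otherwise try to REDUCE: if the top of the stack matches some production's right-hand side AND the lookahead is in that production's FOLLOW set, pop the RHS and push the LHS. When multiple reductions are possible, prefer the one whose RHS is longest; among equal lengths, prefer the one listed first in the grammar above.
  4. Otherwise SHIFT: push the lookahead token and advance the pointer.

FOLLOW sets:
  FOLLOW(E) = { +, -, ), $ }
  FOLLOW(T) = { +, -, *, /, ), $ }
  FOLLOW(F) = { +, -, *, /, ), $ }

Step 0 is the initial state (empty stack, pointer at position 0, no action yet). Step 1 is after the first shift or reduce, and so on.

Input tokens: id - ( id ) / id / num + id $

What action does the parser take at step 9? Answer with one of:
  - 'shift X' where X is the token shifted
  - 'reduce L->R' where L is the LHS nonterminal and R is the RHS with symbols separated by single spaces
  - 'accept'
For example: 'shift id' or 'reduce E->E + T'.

Step 1: shift id. Stack=[id] ptr=1 lookahead=- remaining=[- ( id ) / id / num + id $]
Step 2: reduce F->id. Stack=[F] ptr=1 lookahead=- remaining=[- ( id ) / id / num + id $]
Step 3: reduce T->F. Stack=[T] ptr=1 lookahead=- remaining=[- ( id ) / id / num + id $]
Step 4: reduce E->T. Stack=[E] ptr=1 lookahead=- remaining=[- ( id ) / id / num + id $]
Step 5: shift -. Stack=[E -] ptr=2 lookahead=( remaining=[( id ) / id / num + id $]
Step 6: shift (. Stack=[E - (] ptr=3 lookahead=id remaining=[id ) / id / num + id $]
Step 7: shift id. Stack=[E - ( id] ptr=4 lookahead=) remaining=[) / id / num + id $]
Step 8: reduce F->id. Stack=[E - ( F] ptr=4 lookahead=) remaining=[) / id / num + id $]
Step 9: reduce T->F. Stack=[E - ( T] ptr=4 lookahead=) remaining=[) / id / num + id $]

Answer: reduce T->F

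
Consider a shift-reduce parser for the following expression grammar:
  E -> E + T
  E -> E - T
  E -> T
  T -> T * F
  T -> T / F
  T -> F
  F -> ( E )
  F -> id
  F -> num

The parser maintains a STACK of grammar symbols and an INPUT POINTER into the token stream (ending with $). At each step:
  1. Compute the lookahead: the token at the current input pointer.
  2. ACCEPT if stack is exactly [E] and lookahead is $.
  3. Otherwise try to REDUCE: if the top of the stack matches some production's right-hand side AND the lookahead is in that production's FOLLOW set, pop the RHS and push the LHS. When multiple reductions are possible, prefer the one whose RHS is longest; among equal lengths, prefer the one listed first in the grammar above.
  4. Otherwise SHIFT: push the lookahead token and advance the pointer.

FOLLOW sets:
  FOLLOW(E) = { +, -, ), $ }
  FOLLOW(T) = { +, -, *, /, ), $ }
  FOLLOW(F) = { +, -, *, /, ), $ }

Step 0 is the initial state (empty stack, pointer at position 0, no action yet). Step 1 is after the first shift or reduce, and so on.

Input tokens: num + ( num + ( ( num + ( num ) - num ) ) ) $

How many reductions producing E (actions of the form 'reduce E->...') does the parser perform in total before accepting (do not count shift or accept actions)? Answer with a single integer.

Step 1: shift num. Stack=[num] ptr=1 lookahead=+ remaining=[+ ( num + ( ( num + ( num ) - num ) ) ) $]
Step 2: reduce F->num. Stack=[F] ptr=1 lookahead=+ remaining=[+ ( num + ( ( num + ( num ) - num ) ) ) $]
Step 3: reduce T->F. Stack=[T] ptr=1 lookahead=+ remaining=[+ ( num + ( ( num + ( num ) - num ) ) ) $]
Step 4: reduce E->T. Stack=[E] ptr=1 lookahead=+ remaining=[+ ( num + ( ( num + ( num ) - num ) ) ) $]
Step 5: shift +. Stack=[E +] ptr=2 lookahead=( remaining=[( num + ( ( num + ( num ) - num ) ) ) $]
Step 6: shift (. Stack=[E + (] ptr=3 lookahead=num remaining=[num + ( ( num + ( num ) - num ) ) ) $]
Step 7: shift num. Stack=[E + ( num] ptr=4 lookahead=+ remaining=[+ ( ( num + ( num ) - num ) ) ) $]
Step 8: reduce F->num. Stack=[E + ( F] ptr=4 lookahead=+ remaining=[+ ( ( num + ( num ) - num ) ) ) $]
Step 9: reduce T->F. Stack=[E + ( T] ptr=4 lookahead=+ remaining=[+ ( ( num + ( num ) - num ) ) ) $]
Step 10: reduce E->T. Stack=[E + ( E] ptr=4 lookahead=+ remaining=[+ ( ( num + ( num ) - num ) ) ) $]
Step 11: shift +. Stack=[E + ( E +] ptr=5 lookahead=( remaining=[( ( num + ( num ) - num ) ) ) $]
Step 12: shift (. Stack=[E + ( E + (] ptr=6 lookahead=( remaining=[( num + ( num ) - num ) ) ) $]
Step 13: shift (. Stack=[E + ( E + ( (] ptr=7 lookahead=num remaining=[num + ( num ) - num ) ) ) $]
Step 14: shift num. Stack=[E + ( E + ( ( num] ptr=8 lookahead=+ remaining=[+ ( num ) - num ) ) ) $]
Step 15: reduce F->num. Stack=[E + ( E + ( ( F] ptr=8 lookahead=+ remaining=[+ ( num ) - num ) ) ) $]
Step 16: reduce T->F. Stack=[E + ( E + ( ( T] ptr=8 lookahead=+ remaining=[+ ( num ) - num ) ) ) $]
Step 17: reduce E->T. Stack=[E + ( E + ( ( E] ptr=8 lookahead=+ remaining=[+ ( num ) - num ) ) ) $]
Step 18: shift +. Stack=[E + ( E + ( ( E +] ptr=9 lookahead=( remaining=[( num ) - num ) ) ) $]
Step 19: shift (. Stack=[E + ( E + ( ( E + (] ptr=10 lookahead=num remaining=[num ) - num ) ) ) $]
Step 20: shift num. Stack=[E + ( E + ( ( E + ( num] ptr=11 lookahead=) remaining=[) - num ) ) ) $]
Step 21: reduce F->num. Stack=[E + ( E + ( ( E + ( F] ptr=11 lookahead=) remaining=[) - num ) ) ) $]
Step 22: reduce T->F. Stack=[E + ( E + ( ( E + ( T] ptr=11 lookahead=) remaining=[) - num ) ) ) $]
Step 23: reduce E->T. Stack=[E + ( E + ( ( E + ( E] ptr=11 lookahead=) remaining=[) - num ) ) ) $]
Step 24: shift ). Stack=[E + ( E + ( ( E + ( E )] ptr=12 lookahead=- remaining=[- num ) ) ) $]
Step 25: reduce F->( E ). Stack=[E + ( E + ( ( E + F] ptr=12 lookahead=- remaining=[- num ) ) ) $]
Step 26: reduce T->F. Stack=[E + ( E + ( ( E + T] ptr=12 lookahead=- remaining=[- num ) ) ) $]
Step 27: reduce E->E + T. Stack=[E + ( E + ( ( E] ptr=12 lookahead=- remaining=[- num ) ) ) $]
Step 28: shift -. Stack=[E + ( E + ( ( E -] ptr=13 lookahead=num remaining=[num ) ) ) $]
Step 29: shift num. Stack=[E + ( E + ( ( E - num] ptr=14 lookahead=) remaining=[) ) ) $]
Step 30: reduce F->num. Stack=[E + ( E + ( ( E - F] ptr=14 lookahead=) remaining=[) ) ) $]
Step 31: reduce T->F. Stack=[E + ( E + ( ( E - T] ptr=14 lookahead=) remaining=[) ) ) $]
Step 32: reduce E->E - T. Stack=[E + ( E + ( ( E] ptr=14 lookahead=) remaining=[) ) ) $]
Step 33: shift ). Stack=[E + ( E + ( ( E )] ptr=15 lookahead=) remaining=[) ) $]
Step 34: reduce F->( E ). Stack=[E + ( E + ( F] ptr=15 lookahead=) remaining=[) ) $]
Step 35: reduce T->F. Stack=[E + ( E + ( T] ptr=15 lookahead=) remaining=[) ) $]
Step 36: reduce E->T. Stack=[E + ( E + ( E] ptr=15 lookahead=) remaining=[) ) $]
Step 37: shift ). Stack=[E + ( E + ( E )] ptr=16 lookahead=) remaining=[) $]
Step 38: reduce F->( E ). Stack=[E + ( E + F] ptr=16 lookahead=) remaining=[) $]
Step 39: reduce T->F. Stack=[E + ( E + T] ptr=16 lookahead=) remaining=[) $]
Step 40: reduce E->E + T. Stack=[E + ( E] ptr=16 lookahead=) remaining=[) $]
Step 41: shift ). Stack=[E + ( E )] ptr=17 lookahead=$ remaining=[$]
Step 42: reduce F->( E ). Stack=[E + F] ptr=17 lookahead=$ remaining=[$]
Step 43: reduce T->F. Stack=[E + T] ptr=17 lookahead=$ remaining=[$]
Step 44: reduce E->E + T. Stack=[E] ptr=17 lookahead=$ remaining=[$]
Step 45: accept. Stack=[E] ptr=17 lookahead=$ remaining=[$]

Answer: 9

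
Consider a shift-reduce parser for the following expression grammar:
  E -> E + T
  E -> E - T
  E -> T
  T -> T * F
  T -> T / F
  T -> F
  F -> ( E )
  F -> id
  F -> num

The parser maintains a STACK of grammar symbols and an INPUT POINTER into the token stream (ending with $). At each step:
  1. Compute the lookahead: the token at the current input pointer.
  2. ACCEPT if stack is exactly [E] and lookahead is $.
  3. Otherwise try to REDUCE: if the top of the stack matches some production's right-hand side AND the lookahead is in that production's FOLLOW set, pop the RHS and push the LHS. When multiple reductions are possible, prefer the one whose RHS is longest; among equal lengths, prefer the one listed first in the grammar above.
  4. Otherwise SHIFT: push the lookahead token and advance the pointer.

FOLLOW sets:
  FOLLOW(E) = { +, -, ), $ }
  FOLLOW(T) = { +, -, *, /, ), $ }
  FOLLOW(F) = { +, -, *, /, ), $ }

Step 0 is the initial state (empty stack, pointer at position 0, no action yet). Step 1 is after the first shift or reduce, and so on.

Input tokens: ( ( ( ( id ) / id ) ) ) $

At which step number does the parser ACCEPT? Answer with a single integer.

Step 1: shift (. Stack=[(] ptr=1 lookahead=( remaining=[( ( ( id ) / id ) ) ) $]
Step 2: shift (. Stack=[( (] ptr=2 lookahead=( remaining=[( ( id ) / id ) ) ) $]
Step 3: shift (. Stack=[( ( (] ptr=3 lookahead=( remaining=[( id ) / id ) ) ) $]
Step 4: shift (. Stack=[( ( ( (] ptr=4 lookahead=id remaining=[id ) / id ) ) ) $]
Step 5: shift id. Stack=[( ( ( ( id] ptr=5 lookahead=) remaining=[) / id ) ) ) $]
Step 6: reduce F->id. Stack=[( ( ( ( F] ptr=5 lookahead=) remaining=[) / id ) ) ) $]
Step 7: reduce T->F. Stack=[( ( ( ( T] ptr=5 lookahead=) remaining=[) / id ) ) ) $]
Step 8: reduce E->T. Stack=[( ( ( ( E] ptr=5 lookahead=) remaining=[) / id ) ) ) $]
Step 9: shift ). Stack=[( ( ( ( E )] ptr=6 lookahead=/ remaining=[/ id ) ) ) $]
Step 10: reduce F->( E ). Stack=[( ( ( F] ptr=6 lookahead=/ remaining=[/ id ) ) ) $]
Step 11: reduce T->F. Stack=[( ( ( T] ptr=6 lookahead=/ remaining=[/ id ) ) ) $]
Step 12: shift /. Stack=[( ( ( T /] ptr=7 lookahead=id remaining=[id ) ) ) $]
Step 13: shift id. Stack=[( ( ( T / id] ptr=8 lookahead=) remaining=[) ) ) $]
Step 14: reduce F->id. Stack=[( ( ( T / F] ptr=8 lookahead=) remaining=[) ) ) $]
Step 15: reduce T->T / F. Stack=[( ( ( T] ptr=8 lookahead=) remaining=[) ) ) $]
Step 16: reduce E->T. Stack=[( ( ( E] ptr=8 lookahead=) remaining=[) ) ) $]
Step 17: shift ). Stack=[( ( ( E )] ptr=9 lookahead=) remaining=[) ) $]
Step 18: reduce F->( E ). Stack=[( ( F] ptr=9 lookahead=) remaining=[) ) $]
Step 19: reduce T->F. Stack=[( ( T] ptr=9 lookahead=) remaining=[) ) $]
Step 20: reduce E->T. Stack=[( ( E] ptr=9 lookahead=) remaining=[) ) $]
Step 21: shift ). Stack=[( ( E )] ptr=10 lookahead=) remaining=[) $]
Step 22: reduce F->( E ). Stack=[( F] ptr=10 lookahead=) remaining=[) $]
Step 23: reduce T->F. Stack=[( T] ptr=10 lookahead=) remaining=[) $]
Step 24: reduce E->T. Stack=[( E] ptr=10 lookahead=) remaining=[) $]
Step 25: shift ). Stack=[( E )] ptr=11 lookahead=$ remaining=[$]
Step 26: reduce F->( E ). Stack=[F] ptr=11 lookahead=$ remaining=[$]
Step 27: reduce T->F. Stack=[T] ptr=11 lookahead=$ remaining=[$]
Step 28: reduce E->T. Stack=[E] ptr=11 lookahead=$ remaining=[$]
Step 29: accept. Stack=[E] ptr=11 lookahead=$ remaining=[$]

Answer: 29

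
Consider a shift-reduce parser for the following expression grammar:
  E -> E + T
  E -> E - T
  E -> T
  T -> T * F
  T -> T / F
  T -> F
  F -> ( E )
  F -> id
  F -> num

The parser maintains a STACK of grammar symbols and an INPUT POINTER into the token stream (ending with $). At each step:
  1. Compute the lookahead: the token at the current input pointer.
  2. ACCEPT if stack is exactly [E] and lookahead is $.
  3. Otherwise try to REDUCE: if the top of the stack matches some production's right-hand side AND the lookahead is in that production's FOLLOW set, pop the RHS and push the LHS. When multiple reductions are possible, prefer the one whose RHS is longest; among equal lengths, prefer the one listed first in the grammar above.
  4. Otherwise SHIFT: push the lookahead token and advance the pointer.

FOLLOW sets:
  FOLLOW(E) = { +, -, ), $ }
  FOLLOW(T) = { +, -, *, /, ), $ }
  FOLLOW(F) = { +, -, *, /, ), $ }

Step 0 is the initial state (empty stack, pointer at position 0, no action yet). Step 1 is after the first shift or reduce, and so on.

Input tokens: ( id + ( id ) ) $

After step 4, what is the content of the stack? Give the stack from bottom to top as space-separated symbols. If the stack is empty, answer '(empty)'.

Step 1: shift (. Stack=[(] ptr=1 lookahead=id remaining=[id + ( id ) ) $]
Step 2: shift id. Stack=[( id] ptr=2 lookahead=+ remaining=[+ ( id ) ) $]
Step 3: reduce F->id. Stack=[( F] ptr=2 lookahead=+ remaining=[+ ( id ) ) $]
Step 4: reduce T->F. Stack=[( T] ptr=2 lookahead=+ remaining=[+ ( id ) ) $]

Answer: ( T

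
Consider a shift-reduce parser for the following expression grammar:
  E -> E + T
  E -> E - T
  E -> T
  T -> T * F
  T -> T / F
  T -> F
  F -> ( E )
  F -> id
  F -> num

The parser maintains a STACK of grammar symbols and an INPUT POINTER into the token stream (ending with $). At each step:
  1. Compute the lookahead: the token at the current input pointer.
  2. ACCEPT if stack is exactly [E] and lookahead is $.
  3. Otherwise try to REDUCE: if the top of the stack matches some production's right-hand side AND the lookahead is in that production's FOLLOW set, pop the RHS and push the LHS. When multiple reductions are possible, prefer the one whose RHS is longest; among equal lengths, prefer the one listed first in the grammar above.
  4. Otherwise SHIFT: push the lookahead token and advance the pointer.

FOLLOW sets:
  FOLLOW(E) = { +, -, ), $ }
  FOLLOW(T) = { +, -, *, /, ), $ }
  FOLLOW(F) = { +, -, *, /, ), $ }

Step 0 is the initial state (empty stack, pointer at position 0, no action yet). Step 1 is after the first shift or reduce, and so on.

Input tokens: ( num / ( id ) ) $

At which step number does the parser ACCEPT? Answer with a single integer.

Step 1: shift (. Stack=[(] ptr=1 lookahead=num remaining=[num / ( id ) ) $]
Step 2: shift num. Stack=[( num] ptr=2 lookahead=/ remaining=[/ ( id ) ) $]
Step 3: reduce F->num. Stack=[( F] ptr=2 lookahead=/ remaining=[/ ( id ) ) $]
Step 4: reduce T->F. Stack=[( T] ptr=2 lookahead=/ remaining=[/ ( id ) ) $]
Step 5: shift /. Stack=[( T /] ptr=3 lookahead=( remaining=[( id ) ) $]
Step 6: shift (. Stack=[( T / (] ptr=4 lookahead=id remaining=[id ) ) $]
Step 7: shift id. Stack=[( T / ( id] ptr=5 lookahead=) remaining=[) ) $]
Step 8: reduce F->id. Stack=[( T / ( F] ptr=5 lookahead=) remaining=[) ) $]
Step 9: reduce T->F. Stack=[( T / ( T] ptr=5 lookahead=) remaining=[) ) $]
Step 10: reduce E->T. Stack=[( T / ( E] ptr=5 lookahead=) remaining=[) ) $]
Step 11: shift ). Stack=[( T / ( E )] ptr=6 lookahead=) remaining=[) $]
Step 12: reduce F->( E ). Stack=[( T / F] ptr=6 lookahead=) remaining=[) $]
Step 13: reduce T->T / F. Stack=[( T] ptr=6 lookahead=) remaining=[) $]
Step 14: reduce E->T. Stack=[( E] ptr=6 lookahead=) remaining=[) $]
Step 15: shift ). Stack=[( E )] ptr=7 lookahead=$ remaining=[$]
Step 16: reduce F->( E ). Stack=[F] ptr=7 lookahead=$ remaining=[$]
Step 17: reduce T->F. Stack=[T] ptr=7 lookahead=$ remaining=[$]
Step 18: reduce E->T. Stack=[E] ptr=7 lookahead=$ remaining=[$]
Step 19: accept. Stack=[E] ptr=7 lookahead=$ remaining=[$]

Answer: 19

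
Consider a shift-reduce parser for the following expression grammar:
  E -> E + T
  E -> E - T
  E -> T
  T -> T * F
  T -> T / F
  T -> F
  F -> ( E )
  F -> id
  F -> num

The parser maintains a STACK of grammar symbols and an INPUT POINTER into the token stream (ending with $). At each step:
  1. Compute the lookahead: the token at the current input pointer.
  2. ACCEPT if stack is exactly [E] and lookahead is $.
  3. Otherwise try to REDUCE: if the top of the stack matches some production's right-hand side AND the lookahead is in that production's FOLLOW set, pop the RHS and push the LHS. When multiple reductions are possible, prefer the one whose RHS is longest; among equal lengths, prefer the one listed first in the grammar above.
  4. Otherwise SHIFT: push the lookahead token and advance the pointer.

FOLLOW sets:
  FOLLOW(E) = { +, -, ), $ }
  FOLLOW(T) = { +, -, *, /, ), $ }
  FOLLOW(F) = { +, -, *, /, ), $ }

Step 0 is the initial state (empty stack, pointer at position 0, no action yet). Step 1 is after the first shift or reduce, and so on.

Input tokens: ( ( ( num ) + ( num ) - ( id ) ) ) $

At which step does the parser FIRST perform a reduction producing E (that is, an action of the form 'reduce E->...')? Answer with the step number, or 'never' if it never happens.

Answer: 7

Derivation:
Step 1: shift (. Stack=[(] ptr=1 lookahead=( remaining=[( ( num ) + ( num ) - ( id ) ) ) $]
Step 2: shift (. Stack=[( (] ptr=2 lookahead=( remaining=[( num ) + ( num ) - ( id ) ) ) $]
Step 3: shift (. Stack=[( ( (] ptr=3 lookahead=num remaining=[num ) + ( num ) - ( id ) ) ) $]
Step 4: shift num. Stack=[( ( ( num] ptr=4 lookahead=) remaining=[) + ( num ) - ( id ) ) ) $]
Step 5: reduce F->num. Stack=[( ( ( F] ptr=4 lookahead=) remaining=[) + ( num ) - ( id ) ) ) $]
Step 6: reduce T->F. Stack=[( ( ( T] ptr=4 lookahead=) remaining=[) + ( num ) - ( id ) ) ) $]
Step 7: reduce E->T. Stack=[( ( ( E] ptr=4 lookahead=) remaining=[) + ( num ) - ( id ) ) ) $]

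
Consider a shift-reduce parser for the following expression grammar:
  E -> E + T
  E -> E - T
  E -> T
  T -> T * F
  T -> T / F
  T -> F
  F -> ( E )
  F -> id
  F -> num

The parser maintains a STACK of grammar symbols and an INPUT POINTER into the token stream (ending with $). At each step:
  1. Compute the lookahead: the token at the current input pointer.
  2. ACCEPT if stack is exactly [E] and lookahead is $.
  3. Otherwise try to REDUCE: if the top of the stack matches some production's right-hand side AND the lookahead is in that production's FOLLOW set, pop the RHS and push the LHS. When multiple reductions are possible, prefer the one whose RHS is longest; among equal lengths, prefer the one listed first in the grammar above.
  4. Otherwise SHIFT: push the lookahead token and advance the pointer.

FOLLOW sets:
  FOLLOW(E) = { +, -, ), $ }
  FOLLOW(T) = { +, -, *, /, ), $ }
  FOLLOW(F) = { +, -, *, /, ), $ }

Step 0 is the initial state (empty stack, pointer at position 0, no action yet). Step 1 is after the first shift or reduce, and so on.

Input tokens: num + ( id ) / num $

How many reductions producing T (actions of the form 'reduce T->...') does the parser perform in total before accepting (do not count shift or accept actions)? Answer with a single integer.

Answer: 4

Derivation:
Step 1: shift num. Stack=[num] ptr=1 lookahead=+ remaining=[+ ( id ) / num $]
Step 2: reduce F->num. Stack=[F] ptr=1 lookahead=+ remaining=[+ ( id ) / num $]
Step 3: reduce T->F. Stack=[T] ptr=1 lookahead=+ remaining=[+ ( id ) / num $]
Step 4: reduce E->T. Stack=[E] ptr=1 lookahead=+ remaining=[+ ( id ) / num $]
Step 5: shift +. Stack=[E +] ptr=2 lookahead=( remaining=[( id ) / num $]
Step 6: shift (. Stack=[E + (] ptr=3 lookahead=id remaining=[id ) / num $]
Step 7: shift id. Stack=[E + ( id] ptr=4 lookahead=) remaining=[) / num $]
Step 8: reduce F->id. Stack=[E + ( F] ptr=4 lookahead=) remaining=[) / num $]
Step 9: reduce T->F. Stack=[E + ( T] ptr=4 lookahead=) remaining=[) / num $]
Step 10: reduce E->T. Stack=[E + ( E] ptr=4 lookahead=) remaining=[) / num $]
Step 11: shift ). Stack=[E + ( E )] ptr=5 lookahead=/ remaining=[/ num $]
Step 12: reduce F->( E ). Stack=[E + F] ptr=5 lookahead=/ remaining=[/ num $]
Step 13: reduce T->F. Stack=[E + T] ptr=5 lookahead=/ remaining=[/ num $]
Step 14: shift /. Stack=[E + T /] ptr=6 lookahead=num remaining=[num $]
Step 15: shift num. Stack=[E + T / num] ptr=7 lookahead=$ remaining=[$]
Step 16: reduce F->num. Stack=[E + T / F] ptr=7 lookahead=$ remaining=[$]
Step 17: reduce T->T / F. Stack=[E + T] ptr=7 lookahead=$ remaining=[$]
Step 18: reduce E->E + T. Stack=[E] ptr=7 lookahead=$ remaining=[$]
Step 19: accept. Stack=[E] ptr=7 lookahead=$ remaining=[$]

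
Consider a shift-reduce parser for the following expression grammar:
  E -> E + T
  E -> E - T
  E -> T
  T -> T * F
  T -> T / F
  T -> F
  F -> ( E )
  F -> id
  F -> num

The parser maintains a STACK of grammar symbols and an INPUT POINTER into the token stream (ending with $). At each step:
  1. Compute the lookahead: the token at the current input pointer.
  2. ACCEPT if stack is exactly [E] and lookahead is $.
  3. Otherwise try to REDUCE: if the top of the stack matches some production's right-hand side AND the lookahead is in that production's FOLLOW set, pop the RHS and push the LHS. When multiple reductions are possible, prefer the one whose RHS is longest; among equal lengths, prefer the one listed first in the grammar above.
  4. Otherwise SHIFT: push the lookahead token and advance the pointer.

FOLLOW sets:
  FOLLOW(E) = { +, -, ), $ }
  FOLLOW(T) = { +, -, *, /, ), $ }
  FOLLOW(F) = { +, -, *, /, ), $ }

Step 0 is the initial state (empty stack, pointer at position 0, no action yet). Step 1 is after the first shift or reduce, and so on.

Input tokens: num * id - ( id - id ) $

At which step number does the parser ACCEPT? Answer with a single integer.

Answer: 24

Derivation:
Step 1: shift num. Stack=[num] ptr=1 lookahead=* remaining=[* id - ( id - id ) $]
Step 2: reduce F->num. Stack=[F] ptr=1 lookahead=* remaining=[* id - ( id - id ) $]
Step 3: reduce T->F. Stack=[T] ptr=1 lookahead=* remaining=[* id - ( id - id ) $]
Step 4: shift *. Stack=[T *] ptr=2 lookahead=id remaining=[id - ( id - id ) $]
Step 5: shift id. Stack=[T * id] ptr=3 lookahead=- remaining=[- ( id - id ) $]
Step 6: reduce F->id. Stack=[T * F] ptr=3 lookahead=- remaining=[- ( id - id ) $]
Step 7: reduce T->T * F. Stack=[T] ptr=3 lookahead=- remaining=[- ( id - id ) $]
Step 8: reduce E->T. Stack=[E] ptr=3 lookahead=- remaining=[- ( id - id ) $]
Step 9: shift -. Stack=[E -] ptr=4 lookahead=( remaining=[( id - id ) $]
Step 10: shift (. Stack=[E - (] ptr=5 lookahead=id remaining=[id - id ) $]
Step 11: shift id. Stack=[E - ( id] ptr=6 lookahead=- remaining=[- id ) $]
Step 12: reduce F->id. Stack=[E - ( F] ptr=6 lookahead=- remaining=[- id ) $]
Step 13: reduce T->F. Stack=[E - ( T] ptr=6 lookahead=- remaining=[- id ) $]
Step 14: reduce E->T. Stack=[E - ( E] ptr=6 lookahead=- remaining=[- id ) $]
Step 15: shift -. Stack=[E - ( E -] ptr=7 lookahead=id remaining=[id ) $]
Step 16: shift id. Stack=[E - ( E - id] ptr=8 lookahead=) remaining=[) $]
Step 17: reduce F->id. Stack=[E - ( E - F] ptr=8 lookahead=) remaining=[) $]
Step 18: reduce T->F. Stack=[E - ( E - T] ptr=8 lookahead=) remaining=[) $]
Step 19: reduce E->E - T. Stack=[E - ( E] ptr=8 lookahead=) remaining=[) $]
Step 20: shift ). Stack=[E - ( E )] ptr=9 lookahead=$ remaining=[$]
Step 21: reduce F->( E ). Stack=[E - F] ptr=9 lookahead=$ remaining=[$]
Step 22: reduce T->F. Stack=[E - T] ptr=9 lookahead=$ remaining=[$]
Step 23: reduce E->E - T. Stack=[E] ptr=9 lookahead=$ remaining=[$]
Step 24: accept. Stack=[E] ptr=9 lookahead=$ remaining=[$]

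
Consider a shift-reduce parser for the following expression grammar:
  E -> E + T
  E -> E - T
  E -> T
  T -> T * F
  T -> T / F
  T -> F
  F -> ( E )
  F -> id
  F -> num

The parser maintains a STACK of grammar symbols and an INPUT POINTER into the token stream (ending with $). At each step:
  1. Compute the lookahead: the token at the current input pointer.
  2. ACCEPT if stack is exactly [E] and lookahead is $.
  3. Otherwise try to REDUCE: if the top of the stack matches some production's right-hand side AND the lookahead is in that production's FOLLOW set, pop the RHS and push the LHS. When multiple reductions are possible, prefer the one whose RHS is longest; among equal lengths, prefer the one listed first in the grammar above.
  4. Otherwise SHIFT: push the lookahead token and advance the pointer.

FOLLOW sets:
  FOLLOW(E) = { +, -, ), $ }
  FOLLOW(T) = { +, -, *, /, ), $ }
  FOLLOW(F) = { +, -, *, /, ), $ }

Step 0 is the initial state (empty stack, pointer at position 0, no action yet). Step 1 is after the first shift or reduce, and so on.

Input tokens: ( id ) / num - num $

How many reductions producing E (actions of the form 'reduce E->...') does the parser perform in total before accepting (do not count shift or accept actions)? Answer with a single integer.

Answer: 3

Derivation:
Step 1: shift (. Stack=[(] ptr=1 lookahead=id remaining=[id ) / num - num $]
Step 2: shift id. Stack=[( id] ptr=2 lookahead=) remaining=[) / num - num $]
Step 3: reduce F->id. Stack=[( F] ptr=2 lookahead=) remaining=[) / num - num $]
Step 4: reduce T->F. Stack=[( T] ptr=2 lookahead=) remaining=[) / num - num $]
Step 5: reduce E->T. Stack=[( E] ptr=2 lookahead=) remaining=[) / num - num $]
Step 6: shift ). Stack=[( E )] ptr=3 lookahead=/ remaining=[/ num - num $]
Step 7: reduce F->( E ). Stack=[F] ptr=3 lookahead=/ remaining=[/ num - num $]
Step 8: reduce T->F. Stack=[T] ptr=3 lookahead=/ remaining=[/ num - num $]
Step 9: shift /. Stack=[T /] ptr=4 lookahead=num remaining=[num - num $]
Step 10: shift num. Stack=[T / num] ptr=5 lookahead=- remaining=[- num $]
Step 11: reduce F->num. Stack=[T / F] ptr=5 lookahead=- remaining=[- num $]
Step 12: reduce T->T / F. Stack=[T] ptr=5 lookahead=- remaining=[- num $]
Step 13: reduce E->T. Stack=[E] ptr=5 lookahead=- remaining=[- num $]
Step 14: shift -. Stack=[E -] ptr=6 lookahead=num remaining=[num $]
Step 15: shift num. Stack=[E - num] ptr=7 lookahead=$ remaining=[$]
Step 16: reduce F->num. Stack=[E - F] ptr=7 lookahead=$ remaining=[$]
Step 17: reduce T->F. Stack=[E - T] ptr=7 lookahead=$ remaining=[$]
Step 18: reduce E->E - T. Stack=[E] ptr=7 lookahead=$ remaining=[$]
Step 19: accept. Stack=[E] ptr=7 lookahead=$ remaining=[$]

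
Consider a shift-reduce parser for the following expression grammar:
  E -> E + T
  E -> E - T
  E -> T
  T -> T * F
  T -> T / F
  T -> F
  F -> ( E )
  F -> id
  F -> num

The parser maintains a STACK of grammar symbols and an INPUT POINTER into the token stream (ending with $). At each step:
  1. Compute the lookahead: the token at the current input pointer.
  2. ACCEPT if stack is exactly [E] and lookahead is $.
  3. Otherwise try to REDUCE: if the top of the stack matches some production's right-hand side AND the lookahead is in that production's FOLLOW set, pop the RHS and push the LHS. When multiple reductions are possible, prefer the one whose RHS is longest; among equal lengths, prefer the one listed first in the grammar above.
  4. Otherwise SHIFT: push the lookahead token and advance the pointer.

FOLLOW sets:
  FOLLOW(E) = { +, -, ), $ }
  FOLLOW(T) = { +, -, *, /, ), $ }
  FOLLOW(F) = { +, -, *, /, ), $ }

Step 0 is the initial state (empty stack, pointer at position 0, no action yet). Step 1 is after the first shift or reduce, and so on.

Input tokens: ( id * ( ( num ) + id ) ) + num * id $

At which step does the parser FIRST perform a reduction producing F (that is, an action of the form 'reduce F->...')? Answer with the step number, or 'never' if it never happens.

Step 1: shift (. Stack=[(] ptr=1 lookahead=id remaining=[id * ( ( num ) + id ) ) + num * id $]
Step 2: shift id. Stack=[( id] ptr=2 lookahead=* remaining=[* ( ( num ) + id ) ) + num * id $]
Step 3: reduce F->id. Stack=[( F] ptr=2 lookahead=* remaining=[* ( ( num ) + id ) ) + num * id $]

Answer: 3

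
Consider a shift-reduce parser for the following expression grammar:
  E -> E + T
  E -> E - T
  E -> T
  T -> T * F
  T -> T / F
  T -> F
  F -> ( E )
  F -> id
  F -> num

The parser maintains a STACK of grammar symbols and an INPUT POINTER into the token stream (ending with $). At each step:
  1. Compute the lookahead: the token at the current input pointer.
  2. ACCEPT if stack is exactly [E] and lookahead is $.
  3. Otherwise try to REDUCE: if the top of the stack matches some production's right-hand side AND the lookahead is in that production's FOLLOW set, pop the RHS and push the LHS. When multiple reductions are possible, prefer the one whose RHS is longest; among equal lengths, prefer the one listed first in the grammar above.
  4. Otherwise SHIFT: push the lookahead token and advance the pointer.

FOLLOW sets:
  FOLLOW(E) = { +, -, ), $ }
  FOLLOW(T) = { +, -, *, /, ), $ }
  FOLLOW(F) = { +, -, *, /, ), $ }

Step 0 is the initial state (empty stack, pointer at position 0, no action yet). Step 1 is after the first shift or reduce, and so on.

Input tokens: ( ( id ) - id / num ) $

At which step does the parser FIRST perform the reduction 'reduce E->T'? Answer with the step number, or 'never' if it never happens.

Answer: 6

Derivation:
Step 1: shift (. Stack=[(] ptr=1 lookahead=( remaining=[( id ) - id / num ) $]
Step 2: shift (. Stack=[( (] ptr=2 lookahead=id remaining=[id ) - id / num ) $]
Step 3: shift id. Stack=[( ( id] ptr=3 lookahead=) remaining=[) - id / num ) $]
Step 4: reduce F->id. Stack=[( ( F] ptr=3 lookahead=) remaining=[) - id / num ) $]
Step 5: reduce T->F. Stack=[( ( T] ptr=3 lookahead=) remaining=[) - id / num ) $]
Step 6: reduce E->T. Stack=[( ( E] ptr=3 lookahead=) remaining=[) - id / num ) $]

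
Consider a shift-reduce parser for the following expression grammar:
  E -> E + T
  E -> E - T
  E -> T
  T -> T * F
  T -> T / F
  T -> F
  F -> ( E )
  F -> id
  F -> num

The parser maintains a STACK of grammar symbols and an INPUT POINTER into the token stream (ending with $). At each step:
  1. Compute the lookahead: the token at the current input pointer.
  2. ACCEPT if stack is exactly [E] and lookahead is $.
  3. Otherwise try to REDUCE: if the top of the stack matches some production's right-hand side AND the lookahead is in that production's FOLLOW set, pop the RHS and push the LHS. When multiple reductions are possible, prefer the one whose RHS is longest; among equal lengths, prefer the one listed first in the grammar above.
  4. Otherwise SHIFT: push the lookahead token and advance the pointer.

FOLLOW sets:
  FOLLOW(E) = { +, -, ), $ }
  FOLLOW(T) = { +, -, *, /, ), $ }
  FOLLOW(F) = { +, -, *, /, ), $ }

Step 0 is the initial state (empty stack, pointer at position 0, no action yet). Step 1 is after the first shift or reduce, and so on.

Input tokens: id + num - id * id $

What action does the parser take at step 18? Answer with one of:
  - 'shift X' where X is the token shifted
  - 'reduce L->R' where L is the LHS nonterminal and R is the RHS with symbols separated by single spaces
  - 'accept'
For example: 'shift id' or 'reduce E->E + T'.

Answer: reduce E->E - T

Derivation:
Step 1: shift id. Stack=[id] ptr=1 lookahead=+ remaining=[+ num - id * id $]
Step 2: reduce F->id. Stack=[F] ptr=1 lookahead=+ remaining=[+ num - id * id $]
Step 3: reduce T->F. Stack=[T] ptr=1 lookahead=+ remaining=[+ num - id * id $]
Step 4: reduce E->T. Stack=[E] ptr=1 lookahead=+ remaining=[+ num - id * id $]
Step 5: shift +. Stack=[E +] ptr=2 lookahead=num remaining=[num - id * id $]
Step 6: shift num. Stack=[E + num] ptr=3 lookahead=- remaining=[- id * id $]
Step 7: reduce F->num. Stack=[E + F] ptr=3 lookahead=- remaining=[- id * id $]
Step 8: reduce T->F. Stack=[E + T] ptr=3 lookahead=- remaining=[- id * id $]
Step 9: reduce E->E + T. Stack=[E] ptr=3 lookahead=- remaining=[- id * id $]
Step 10: shift -. Stack=[E -] ptr=4 lookahead=id remaining=[id * id $]
Step 11: shift id. Stack=[E - id] ptr=5 lookahead=* remaining=[* id $]
Step 12: reduce F->id. Stack=[E - F] ptr=5 lookahead=* remaining=[* id $]
Step 13: reduce T->F. Stack=[E - T] ptr=5 lookahead=* remaining=[* id $]
Step 14: shift *. Stack=[E - T *] ptr=6 lookahead=id remaining=[id $]
Step 15: shift id. Stack=[E - T * id] ptr=7 lookahead=$ remaining=[$]
Step 16: reduce F->id. Stack=[E - T * F] ptr=7 lookahead=$ remaining=[$]
Step 17: reduce T->T * F. Stack=[E - T] ptr=7 lookahead=$ remaining=[$]
Step 18: reduce E->E - T. Stack=[E] ptr=7 lookahead=$ remaining=[$]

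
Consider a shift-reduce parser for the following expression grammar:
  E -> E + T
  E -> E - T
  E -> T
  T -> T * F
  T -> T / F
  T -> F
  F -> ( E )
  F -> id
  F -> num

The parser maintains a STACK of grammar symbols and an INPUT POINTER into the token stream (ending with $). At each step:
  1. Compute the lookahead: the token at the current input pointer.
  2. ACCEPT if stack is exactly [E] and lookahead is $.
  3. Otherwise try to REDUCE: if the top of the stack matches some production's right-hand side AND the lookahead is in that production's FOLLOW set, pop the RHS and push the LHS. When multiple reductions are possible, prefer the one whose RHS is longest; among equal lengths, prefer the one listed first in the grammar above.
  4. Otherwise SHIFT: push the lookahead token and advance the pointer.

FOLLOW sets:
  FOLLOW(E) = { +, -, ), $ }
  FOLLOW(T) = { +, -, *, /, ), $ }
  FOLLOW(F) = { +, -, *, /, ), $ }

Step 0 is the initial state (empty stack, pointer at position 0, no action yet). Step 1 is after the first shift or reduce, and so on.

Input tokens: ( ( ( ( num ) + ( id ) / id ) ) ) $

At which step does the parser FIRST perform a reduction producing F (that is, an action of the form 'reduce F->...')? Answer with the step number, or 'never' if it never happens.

Answer: 6

Derivation:
Step 1: shift (. Stack=[(] ptr=1 lookahead=( remaining=[( ( ( num ) + ( id ) / id ) ) ) $]
Step 2: shift (. Stack=[( (] ptr=2 lookahead=( remaining=[( ( num ) + ( id ) / id ) ) ) $]
Step 3: shift (. Stack=[( ( (] ptr=3 lookahead=( remaining=[( num ) + ( id ) / id ) ) ) $]
Step 4: shift (. Stack=[( ( ( (] ptr=4 lookahead=num remaining=[num ) + ( id ) / id ) ) ) $]
Step 5: shift num. Stack=[( ( ( ( num] ptr=5 lookahead=) remaining=[) + ( id ) / id ) ) ) $]
Step 6: reduce F->num. Stack=[( ( ( ( F] ptr=5 lookahead=) remaining=[) + ( id ) / id ) ) ) $]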